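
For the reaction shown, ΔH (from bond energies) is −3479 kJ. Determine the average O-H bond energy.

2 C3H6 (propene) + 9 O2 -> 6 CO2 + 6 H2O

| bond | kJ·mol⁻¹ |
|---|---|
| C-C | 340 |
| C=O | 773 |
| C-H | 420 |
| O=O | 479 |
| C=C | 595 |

Let D be the O-H bond energy.
Σ(broken) = 2×340 + 12×420 + 2×595 + 9×479 = 11221
Σ(formed) = 12×773 + 12×D = 9276 + 12D
ΔH = Σ(broken) − Σ(formed) = (11221) − (9276 + 12D) = +1945 − 12D
Setting this equal to −3479 kJ gives 12D = 5424, so D = 452 kJ/mol.

D(O-H) ≈ 452 kJ/mol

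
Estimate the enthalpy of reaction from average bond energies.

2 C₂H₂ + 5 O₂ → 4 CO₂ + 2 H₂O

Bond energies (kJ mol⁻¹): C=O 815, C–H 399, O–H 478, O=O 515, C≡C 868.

Bonds broken (reactants):
  C≡C: 2 × 868 = 1736
  C–H: 4 × 399 = 1596
  O=O: 5 × 515 = 2575
  Σ(broken) = 5907 kJ
Bonds formed (products):
  C=O: 8 × 815 = 6520
  O–H: 4 × 478 = 1912
  Σ(formed) = 8432 kJ
ΔH = Σ(broken) − Σ(formed) = 5907 − 8432 = −2525 kJ

ΔH ≈ −2525 kJ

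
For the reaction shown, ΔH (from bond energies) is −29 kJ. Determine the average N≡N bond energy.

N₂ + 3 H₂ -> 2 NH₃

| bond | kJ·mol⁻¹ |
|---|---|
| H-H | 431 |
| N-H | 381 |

D(N≡N) ≈ 964 kJ/mol

Let D be the N≡N bond energy.
Σ(broken) = 3×431 + 1×D = 1293 + D
Σ(formed) = 6×381 = 2286
ΔH = Σ(broken) − Σ(formed) = (1293 + D) − (2286) = −993 + D
Setting this equal to −29 kJ gives D = 964 kJ/mol.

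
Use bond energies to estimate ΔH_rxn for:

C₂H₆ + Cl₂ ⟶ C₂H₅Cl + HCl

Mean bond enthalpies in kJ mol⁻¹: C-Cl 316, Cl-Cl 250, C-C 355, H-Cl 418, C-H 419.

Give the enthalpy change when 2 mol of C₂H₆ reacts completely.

Bonds broken (reactants):
  C-C: 1 × 355 = 355
  C-H: 6 × 419 = 2514
  Cl-Cl: 1 × 250 = 250
  Σ(broken) = 3119 kJ
Bonds formed (products):
  C-C: 1 × 355 = 355
  C-Cl: 1 × 316 = 316
  C-H: 5 × 419 = 2095
  H-Cl: 1 × 418 = 418
  Σ(formed) = 3184 kJ
ΔH = Σ(broken) − Σ(formed) = 3119 − 3184 = −65 kJ
For 2× the reaction as written: 2 × (−65) = −130 kJ

ΔH = −130 kJ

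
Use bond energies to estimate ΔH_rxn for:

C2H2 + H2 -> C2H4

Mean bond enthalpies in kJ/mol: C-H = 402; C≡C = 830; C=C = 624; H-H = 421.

ΔH ≈ −177 kJ

Bonds broken (reactants):
  C≡C: 1 × 830 = 830
  C-H: 2 × 402 = 804
  H-H: 1 × 421 = 421
  Σ(broken) = 2055 kJ
Bonds formed (products):
  C-H: 4 × 402 = 1608
  C=C: 1 × 624 = 624
  Σ(formed) = 2232 kJ
ΔH = Σ(broken) − Σ(formed) = 2055 − 2232 = −177 kJ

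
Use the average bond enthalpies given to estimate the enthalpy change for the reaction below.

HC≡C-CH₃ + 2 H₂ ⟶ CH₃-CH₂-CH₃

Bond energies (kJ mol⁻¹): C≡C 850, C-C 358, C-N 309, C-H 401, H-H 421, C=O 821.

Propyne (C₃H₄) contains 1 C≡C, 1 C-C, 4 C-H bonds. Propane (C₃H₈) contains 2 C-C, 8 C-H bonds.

Bonds broken (reactants):
  C≡C: 1 × 850 = 850
  C-C: 1 × 358 = 358
  C-H: 4 × 401 = 1604
  H-H: 2 × 421 = 842
  Σ(broken) = 3654 kJ
Bonds formed (products):
  C-C: 2 × 358 = 716
  C-H: 8 × 401 = 3208
  Σ(formed) = 3924 kJ
ΔH = Σ(broken) − Σ(formed) = 3654 − 3924 = −270 kJ

ΔH ≈ −270 kJ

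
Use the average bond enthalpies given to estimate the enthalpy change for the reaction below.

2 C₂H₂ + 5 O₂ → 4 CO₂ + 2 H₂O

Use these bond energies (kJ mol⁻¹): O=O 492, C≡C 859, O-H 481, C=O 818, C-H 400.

Bonds broken (reactants):
  C≡C: 2 × 859 = 1718
  C-H: 4 × 400 = 1600
  O=O: 5 × 492 = 2460
  Σ(broken) = 5778 kJ
Bonds formed (products):
  C=O: 8 × 818 = 6544
  O-H: 4 × 481 = 1924
  Σ(formed) = 8468 kJ
ΔH = Σ(broken) − Σ(formed) = 5778 − 8468 = −2690 kJ

ΔH ≈ −2690 kJ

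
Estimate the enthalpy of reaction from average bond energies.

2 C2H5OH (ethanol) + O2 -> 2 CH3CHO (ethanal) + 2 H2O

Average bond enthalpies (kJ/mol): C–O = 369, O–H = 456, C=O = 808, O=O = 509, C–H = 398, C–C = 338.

ΔH ≈ −485 kJ

Bonds broken (reactants):
  C–C: 2 × 338 = 676
  C–H: 10 × 398 = 3980
  C–O: 2 × 369 = 738
  O–H: 2 × 456 = 912
  O=O: 1 × 509 = 509
  Σ(broken) = 6815 kJ
Bonds formed (products):
  C–C: 2 × 338 = 676
  C–H: 8 × 398 = 3184
  C=O: 2 × 808 = 1616
  O–H: 4 × 456 = 1824
  Σ(formed) = 7300 kJ
ΔH = Σ(broken) − Σ(formed) = 6815 − 7300 = −485 kJ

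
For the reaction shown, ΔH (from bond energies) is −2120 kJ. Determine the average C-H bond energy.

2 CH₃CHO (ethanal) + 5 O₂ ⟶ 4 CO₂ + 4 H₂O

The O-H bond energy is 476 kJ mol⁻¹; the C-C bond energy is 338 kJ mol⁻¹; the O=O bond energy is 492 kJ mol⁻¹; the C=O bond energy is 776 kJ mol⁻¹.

D(C-H) ≈ 401 kJ/mol

Let D be the C-H bond energy.
Σ(broken) = 2×338 + 8×D + 2×776 + 5×492 = 4688 + 8D
Σ(formed) = 8×776 + 8×476 = 10016
ΔH = Σ(broken) − Σ(formed) = (4688 + 8D) − (10016) = −5328 + 8D
Setting this equal to −2120 kJ gives 8D = 3208, so D = 401 kJ/mol.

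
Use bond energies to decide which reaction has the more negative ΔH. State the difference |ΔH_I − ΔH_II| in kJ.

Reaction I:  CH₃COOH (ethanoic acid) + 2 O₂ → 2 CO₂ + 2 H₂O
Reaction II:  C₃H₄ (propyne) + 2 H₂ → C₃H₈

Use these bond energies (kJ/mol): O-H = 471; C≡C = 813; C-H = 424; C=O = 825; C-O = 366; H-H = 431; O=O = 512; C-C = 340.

Reaction I, by 525 kJ

Reaction I:
  Bonds broken (reactants):
    C-C: 1 × 340 = 340
    C-H: 3 × 424 = 1272
    C-O: 1 × 366 = 366
    C=O: 1 × 825 = 825
    O-H: 1 × 471 = 471
    O=O: 2 × 512 = 1024
    Σ(broken) = 4298 kJ
  Bonds formed (products):
    C=O: 4 × 825 = 3300
    O-H: 4 × 471 = 1884
    Σ(formed) = 5184 kJ
  ΔH_I = 4298 − 5184 = −886 kJ
Reaction II:
  Bonds broken (reactants):
    C≡C: 1 × 813 = 813
    C-C: 1 × 340 = 340
    C-H: 4 × 424 = 1696
    H-H: 2 × 431 = 862
    Σ(broken) = 3711 kJ
  Bonds formed (products):
    C-C: 2 × 340 = 680
    C-H: 8 × 424 = 3392
    Σ(formed) = 4072 kJ
  ΔH_II = 3711 − 4072 = −361 kJ
ΔH_I − ΔH_II = −525 kJ, so reaction I has the more negative ΔH; |ΔH_I − ΔH_II| = 525 kJ.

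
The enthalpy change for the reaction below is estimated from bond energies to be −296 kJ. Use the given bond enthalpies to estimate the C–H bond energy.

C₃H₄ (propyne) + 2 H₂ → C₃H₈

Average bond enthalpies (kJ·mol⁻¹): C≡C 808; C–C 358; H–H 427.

Let D be the C–H bond energy.
Σ(broken) = 1×808 + 1×358 + 4×D + 2×427 = 2020 + 4D
Σ(formed) = 2×358 + 8×D = 716 + 8D
ΔH = Σ(broken) − Σ(formed) = (2020 + 4D) − (716 + 8D) = +1304 − 4D
Setting this equal to −296 kJ gives 4D = 1600, so D = 400 kJ/mol.

D(C–H) ≈ 400 kJ/mol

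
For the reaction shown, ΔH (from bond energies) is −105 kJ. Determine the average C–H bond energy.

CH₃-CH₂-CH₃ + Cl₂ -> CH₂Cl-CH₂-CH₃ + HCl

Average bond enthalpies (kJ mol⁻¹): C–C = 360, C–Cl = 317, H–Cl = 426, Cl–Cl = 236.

D(C–H) ≈ 402 kJ/mol

Let D be the C–H bond energy.
Σ(broken) = 2×360 + 8×D + 1×236 = 956 + 8D
Σ(formed) = 2×360 + 1×317 + 7×D + 1×426 = 1463 + 7D
ΔH = Σ(broken) − Σ(formed) = (956 + 8D) − (1463 + 7D) = −507 + D
Setting this equal to −105 kJ gives D = 402 kJ/mol.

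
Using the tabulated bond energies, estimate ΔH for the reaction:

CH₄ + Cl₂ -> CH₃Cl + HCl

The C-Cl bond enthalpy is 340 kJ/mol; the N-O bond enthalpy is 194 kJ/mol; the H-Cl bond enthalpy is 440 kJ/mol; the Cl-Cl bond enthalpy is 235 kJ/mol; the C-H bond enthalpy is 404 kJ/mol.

Bonds broken (reactants):
  C-H: 4 × 404 = 1616
  Cl-Cl: 1 × 235 = 235
  Σ(broken) = 1851 kJ
Bonds formed (products):
  C-Cl: 1 × 340 = 340
  C-H: 3 × 404 = 1212
  H-Cl: 1 × 440 = 440
  Σ(formed) = 1992 kJ
ΔH = Σ(broken) − Σ(formed) = 1851 − 1992 = −141 kJ

ΔH ≈ −141 kJ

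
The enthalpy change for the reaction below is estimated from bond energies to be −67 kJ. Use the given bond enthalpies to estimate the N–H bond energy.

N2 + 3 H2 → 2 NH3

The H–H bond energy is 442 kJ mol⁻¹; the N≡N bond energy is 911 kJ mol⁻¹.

Let D be the N–H bond energy.
Σ(broken) = 3×442 + 1×911 = 2237
Σ(formed) = 6×D = 6D
ΔH = Σ(broken) − Σ(formed) = (2237) − (6D) = +2237 − 6D
Setting this equal to −67 kJ gives 6D = 2304, so D = 384 kJ/mol.

D(N–H) ≈ 384 kJ/mol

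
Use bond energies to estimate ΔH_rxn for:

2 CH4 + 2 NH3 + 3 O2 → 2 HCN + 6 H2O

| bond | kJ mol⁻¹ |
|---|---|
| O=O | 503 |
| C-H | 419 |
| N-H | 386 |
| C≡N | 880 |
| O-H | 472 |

ΔH ≈ −1085 kJ

Bonds broken (reactants):
  C-H: 8 × 419 = 3352
  N-H: 6 × 386 = 2316
  O=O: 3 × 503 = 1509
  Σ(broken) = 7177 kJ
Bonds formed (products):
  C≡N: 2 × 880 = 1760
  C-H: 2 × 419 = 838
  O-H: 12 × 472 = 5664
  Σ(formed) = 8262 kJ
ΔH = Σ(broken) − Σ(formed) = 7177 − 8262 = −1085 kJ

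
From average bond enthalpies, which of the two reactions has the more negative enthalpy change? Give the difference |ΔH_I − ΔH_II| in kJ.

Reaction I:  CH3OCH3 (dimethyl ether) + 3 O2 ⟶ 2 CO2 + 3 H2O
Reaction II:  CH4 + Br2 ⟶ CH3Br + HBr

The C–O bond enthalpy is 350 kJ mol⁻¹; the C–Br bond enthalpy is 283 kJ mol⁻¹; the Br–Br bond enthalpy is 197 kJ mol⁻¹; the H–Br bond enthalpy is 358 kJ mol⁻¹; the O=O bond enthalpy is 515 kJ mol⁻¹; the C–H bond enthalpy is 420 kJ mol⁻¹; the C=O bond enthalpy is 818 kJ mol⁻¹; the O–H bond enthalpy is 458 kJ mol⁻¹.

Reaction I:
  Bonds broken (reactants):
    C–H: 6 × 420 = 2520
    C–O: 2 × 350 = 700
    O=O: 3 × 515 = 1545
    Σ(broken) = 4765 kJ
  Bonds formed (products):
    C=O: 4 × 818 = 3272
    O–H: 6 × 458 = 2748
    Σ(formed) = 6020 kJ
  ΔH_I = 4765 − 6020 = −1255 kJ
Reaction II:
  Bonds broken (reactants):
    Br–Br: 1 × 197 = 197
    C–H: 4 × 420 = 1680
    Σ(broken) = 1877 kJ
  Bonds formed (products):
    C–Br: 1 × 283 = 283
    C–H: 3 × 420 = 1260
    H–Br: 1 × 358 = 358
    Σ(formed) = 1901 kJ
  ΔH_II = 1877 − 1901 = −24 kJ
ΔH_I − ΔH_II = −1231 kJ, so reaction I has the more negative ΔH; |ΔH_I − ΔH_II| = 1231 kJ.

Reaction I, by 1231 kJ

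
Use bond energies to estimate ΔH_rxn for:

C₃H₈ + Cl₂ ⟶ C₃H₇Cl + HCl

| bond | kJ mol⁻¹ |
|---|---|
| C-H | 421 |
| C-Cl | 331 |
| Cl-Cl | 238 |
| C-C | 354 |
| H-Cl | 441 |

Bonds broken (reactants):
  C-C: 2 × 354 = 708
  C-H: 8 × 421 = 3368
  Cl-Cl: 1 × 238 = 238
  Σ(broken) = 4314 kJ
Bonds formed (products):
  C-C: 2 × 354 = 708
  C-Cl: 1 × 331 = 331
  C-H: 7 × 421 = 2947
  H-Cl: 1 × 441 = 441
  Σ(formed) = 4427 kJ
ΔH = Σ(broken) − Σ(formed) = 4314 − 4427 = −113 kJ

ΔH ≈ −113 kJ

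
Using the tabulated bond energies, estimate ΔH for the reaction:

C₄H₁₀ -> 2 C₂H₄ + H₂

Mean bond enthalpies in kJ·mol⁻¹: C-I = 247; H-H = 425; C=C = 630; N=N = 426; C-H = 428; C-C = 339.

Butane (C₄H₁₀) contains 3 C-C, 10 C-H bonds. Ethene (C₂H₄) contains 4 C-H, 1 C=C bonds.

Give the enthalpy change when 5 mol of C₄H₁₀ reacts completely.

ΔH = +940 kJ

Bonds broken (reactants):
  C-C: 3 × 339 = 1017
  C-H: 10 × 428 = 4280
  Σ(broken) = 5297 kJ
Bonds formed (products):
  C-H: 8 × 428 = 3424
  C=C: 2 × 630 = 1260
  H-H: 1 × 425 = 425
  Σ(formed) = 5109 kJ
ΔH = Σ(broken) − Σ(formed) = 5297 − 5109 = +188 kJ
For 5× the reaction as written: 5 × (+188) = +940 kJ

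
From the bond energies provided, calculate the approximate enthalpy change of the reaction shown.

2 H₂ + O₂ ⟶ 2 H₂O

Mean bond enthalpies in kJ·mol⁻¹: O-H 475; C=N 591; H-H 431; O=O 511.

ΔH ≈ −527 kJ

Bonds broken (reactants):
  H-H: 2 × 431 = 862
  O=O: 1 × 511 = 511
  Σ(broken) = 1373 kJ
Bonds formed (products):
  O-H: 4 × 475 = 1900
  Σ(formed) = 1900 kJ
ΔH = Σ(broken) − Σ(formed) = 1373 − 1900 = −527 kJ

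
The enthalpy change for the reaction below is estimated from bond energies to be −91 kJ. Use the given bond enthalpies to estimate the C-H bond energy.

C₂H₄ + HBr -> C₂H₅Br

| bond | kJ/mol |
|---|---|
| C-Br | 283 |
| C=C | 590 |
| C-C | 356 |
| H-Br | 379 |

Let D be the C-H bond energy.
Σ(broken) = 4×D + 1×590 + 1×379 = 969 + 4D
Σ(formed) = 1×283 + 1×356 + 5×D = 639 + 5D
ΔH = Σ(broken) − Σ(formed) = (969 + 4D) − (639 + 5D) = +330 − D
Setting this equal to −91 kJ gives D = 421 kJ/mol.

D(C-H) ≈ 421 kJ/mol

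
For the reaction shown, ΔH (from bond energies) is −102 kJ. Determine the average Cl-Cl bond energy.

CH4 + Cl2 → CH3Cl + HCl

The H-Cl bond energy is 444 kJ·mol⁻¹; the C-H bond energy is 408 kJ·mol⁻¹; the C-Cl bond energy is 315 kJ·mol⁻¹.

Let D be the Cl-Cl bond energy.
Σ(broken) = 4×408 + 1×D = 1632 + D
Σ(formed) = 1×315 + 3×408 + 1×444 = 1983
ΔH = Σ(broken) − Σ(formed) = (1632 + D) − (1983) = −351 + D
Setting this equal to −102 kJ gives D = 249 kJ/mol.

D(Cl-Cl) ≈ 249 kJ/mol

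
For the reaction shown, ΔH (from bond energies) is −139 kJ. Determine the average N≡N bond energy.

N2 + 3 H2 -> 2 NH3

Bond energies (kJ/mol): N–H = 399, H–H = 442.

Let D be the N≡N bond energy.
Σ(broken) = 3×442 + 1×D = 1326 + D
Σ(formed) = 6×399 = 2394
ΔH = Σ(broken) − Σ(formed) = (1326 + D) − (2394) = −1068 + D
Setting this equal to −139 kJ gives D = 929 kJ/mol.

D(N≡N) ≈ 929 kJ/mol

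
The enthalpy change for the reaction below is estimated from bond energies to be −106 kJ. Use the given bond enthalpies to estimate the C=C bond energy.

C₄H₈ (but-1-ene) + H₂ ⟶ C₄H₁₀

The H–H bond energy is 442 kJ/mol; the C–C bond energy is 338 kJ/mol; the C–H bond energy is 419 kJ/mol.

D(C=C) ≈ 628 kJ/mol

Let D be the C=C bond energy.
Σ(broken) = 2×338 + 8×419 + 1×D + 1×442 = 4470 + D
Σ(formed) = 3×338 + 10×419 = 5204
ΔH = Σ(broken) − Σ(formed) = (4470 + D) − (5204) = −734 + D
Setting this equal to −106 kJ gives D = 628 kJ/mol.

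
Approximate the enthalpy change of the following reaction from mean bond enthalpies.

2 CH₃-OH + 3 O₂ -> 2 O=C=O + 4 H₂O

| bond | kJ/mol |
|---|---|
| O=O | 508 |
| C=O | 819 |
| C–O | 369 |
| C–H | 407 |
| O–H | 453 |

Bonds broken (reactants):
  C–H: 6 × 407 = 2442
  C–O: 2 × 369 = 738
  O–H: 2 × 453 = 906
  O=O: 3 × 508 = 1524
  Σ(broken) = 5610 kJ
Bonds formed (products):
  C=O: 4 × 819 = 3276
  O–H: 8 × 453 = 3624
  Σ(formed) = 6900 kJ
ΔH = Σ(broken) − Σ(formed) = 5610 − 6900 = −1290 kJ

ΔH ≈ −1290 kJ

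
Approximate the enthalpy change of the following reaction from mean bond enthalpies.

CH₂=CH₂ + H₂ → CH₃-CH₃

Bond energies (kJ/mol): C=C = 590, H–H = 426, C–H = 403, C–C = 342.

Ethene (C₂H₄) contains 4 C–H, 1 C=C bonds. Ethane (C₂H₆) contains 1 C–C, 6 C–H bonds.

ΔH ≈ −132 kJ

Bonds broken (reactants):
  C–H: 4 × 403 = 1612
  C=C: 1 × 590 = 590
  H–H: 1 × 426 = 426
  Σ(broken) = 2628 kJ
Bonds formed (products):
  C–C: 1 × 342 = 342
  C–H: 6 × 403 = 2418
  Σ(formed) = 2760 kJ
ΔH = Σ(broken) − Σ(formed) = 2628 − 2760 = −132 kJ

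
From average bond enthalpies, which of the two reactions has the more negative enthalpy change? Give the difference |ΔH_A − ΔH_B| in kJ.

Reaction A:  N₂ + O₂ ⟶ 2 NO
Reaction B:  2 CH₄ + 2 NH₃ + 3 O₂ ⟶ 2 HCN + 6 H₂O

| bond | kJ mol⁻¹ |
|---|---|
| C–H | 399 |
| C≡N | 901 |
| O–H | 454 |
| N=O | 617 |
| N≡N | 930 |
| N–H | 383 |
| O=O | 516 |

Reaction B, by 1222 kJ

Reaction A:
  Bonds broken (reactants):
    N≡N: 1 × 930 = 930
    O=O: 1 × 516 = 516
    Σ(broken) = 1446 kJ
  Bonds formed (products):
    N=O: 2 × 617 = 1234
    Σ(formed) = 1234 kJ
  ΔH_A = 1446 − 1234 = +212 kJ
Reaction B:
  Bonds broken (reactants):
    C–H: 8 × 399 = 3192
    N–H: 6 × 383 = 2298
    O=O: 3 × 516 = 1548
    Σ(broken) = 7038 kJ
  Bonds formed (products):
    C≡N: 2 × 901 = 1802
    C–H: 2 × 399 = 798
    O–H: 12 × 454 = 5448
    Σ(formed) = 8048 kJ
  ΔH_B = 7038 − 8048 = −1010 kJ
ΔH_A − ΔH_B = +1222 kJ, so reaction B has the more negative ΔH; |ΔH_A − ΔH_B| = 1222 kJ.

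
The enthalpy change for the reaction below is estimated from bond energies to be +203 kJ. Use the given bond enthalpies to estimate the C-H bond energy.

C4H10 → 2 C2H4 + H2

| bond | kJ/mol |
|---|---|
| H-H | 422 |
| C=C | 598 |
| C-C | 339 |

Let D be the C-H bond energy.
Σ(broken) = 3×339 + 10×D = 1017 + 10D
Σ(formed) = 8×D + 2×598 + 1×422 = 1618 + 8D
ΔH = Σ(broken) − Σ(formed) = (1017 + 10D) − (1618 + 8D) = −601 + 2D
Setting this equal to +203 kJ gives 2D = 804, so D = 402 kJ/mol.

D(C-H) ≈ 402 kJ/mol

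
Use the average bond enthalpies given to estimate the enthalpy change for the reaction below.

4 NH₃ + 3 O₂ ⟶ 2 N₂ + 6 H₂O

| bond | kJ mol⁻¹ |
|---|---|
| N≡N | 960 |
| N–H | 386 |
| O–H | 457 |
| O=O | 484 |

Bonds broken (reactants):
  N–H: 12 × 386 = 4632
  O=O: 3 × 484 = 1452
  Σ(broken) = 6084 kJ
Bonds formed (products):
  N≡N: 2 × 960 = 1920
  O–H: 12 × 457 = 5484
  Σ(formed) = 7404 kJ
ΔH = Σ(broken) − Σ(formed) = 6084 − 7404 = −1320 kJ

ΔH ≈ −1320 kJ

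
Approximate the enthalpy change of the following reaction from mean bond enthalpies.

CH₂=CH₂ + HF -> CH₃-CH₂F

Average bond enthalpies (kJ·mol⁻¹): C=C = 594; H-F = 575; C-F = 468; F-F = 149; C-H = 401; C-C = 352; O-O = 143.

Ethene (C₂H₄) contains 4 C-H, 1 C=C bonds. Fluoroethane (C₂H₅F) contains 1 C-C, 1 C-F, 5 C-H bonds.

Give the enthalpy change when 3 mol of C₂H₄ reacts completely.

Bonds broken (reactants):
  C-H: 4 × 401 = 1604
  C=C: 1 × 594 = 594
  H-F: 1 × 575 = 575
  Σ(broken) = 2773 kJ
Bonds formed (products):
  C-C: 1 × 352 = 352
  C-F: 1 × 468 = 468
  C-H: 5 × 401 = 2005
  Σ(formed) = 2825 kJ
ΔH = Σ(broken) − Σ(formed) = 2773 − 2825 = −52 kJ
For 3× the reaction as written: 3 × (−52) = −156 kJ

ΔH = −156 kJ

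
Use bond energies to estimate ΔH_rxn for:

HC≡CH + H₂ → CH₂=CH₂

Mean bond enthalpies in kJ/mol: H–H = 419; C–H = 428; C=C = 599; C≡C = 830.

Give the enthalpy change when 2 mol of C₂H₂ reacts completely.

Bonds broken (reactants):
  C≡C: 1 × 830 = 830
  C–H: 2 × 428 = 856
  H–H: 1 × 419 = 419
  Σ(broken) = 2105 kJ
Bonds formed (products):
  C–H: 4 × 428 = 1712
  C=C: 1 × 599 = 599
  Σ(formed) = 2311 kJ
ΔH = Σ(broken) − Σ(formed) = 2105 − 2311 = −206 kJ
For 2× the reaction as written: 2 × (−206) = −412 kJ

ΔH = −412 kJ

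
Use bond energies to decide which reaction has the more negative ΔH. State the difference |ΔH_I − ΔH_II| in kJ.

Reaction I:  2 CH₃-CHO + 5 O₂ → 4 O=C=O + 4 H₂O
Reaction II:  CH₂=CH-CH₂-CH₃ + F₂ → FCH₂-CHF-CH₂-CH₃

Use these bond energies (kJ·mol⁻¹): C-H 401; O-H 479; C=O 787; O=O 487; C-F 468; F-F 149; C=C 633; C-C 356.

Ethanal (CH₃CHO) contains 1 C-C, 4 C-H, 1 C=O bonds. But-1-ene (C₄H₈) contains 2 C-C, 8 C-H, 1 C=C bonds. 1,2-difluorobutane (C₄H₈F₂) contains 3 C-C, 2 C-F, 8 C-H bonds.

Reaction I, by 1689 kJ

Reaction I:
  Bonds broken (reactants):
    C-C: 2 × 356 = 712
    C-H: 8 × 401 = 3208
    C=O: 2 × 787 = 1574
    O=O: 5 × 487 = 2435
    Σ(broken) = 7929 kJ
  Bonds formed (products):
    C=O: 8 × 787 = 6296
    O-H: 8 × 479 = 3832
    Σ(formed) = 10128 kJ
  ΔH_I = 7929 − 10128 = −2199 kJ
Reaction II:
  Bonds broken (reactants):
    C-C: 2 × 356 = 712
    C-H: 8 × 401 = 3208
    C=C: 1 × 633 = 633
    F-F: 1 × 149 = 149
    Σ(broken) = 4702 kJ
  Bonds formed (products):
    C-C: 3 × 356 = 1068
    C-F: 2 × 468 = 936
    C-H: 8 × 401 = 3208
    Σ(formed) = 5212 kJ
  ΔH_II = 4702 − 5212 = −510 kJ
ΔH_I − ΔH_II = −1689 kJ, so reaction I has the more negative ΔH; |ΔH_I − ΔH_II| = 1689 kJ.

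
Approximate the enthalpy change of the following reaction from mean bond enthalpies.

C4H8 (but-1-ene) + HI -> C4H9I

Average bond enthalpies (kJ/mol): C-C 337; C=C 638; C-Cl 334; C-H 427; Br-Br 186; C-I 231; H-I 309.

ΔH ≈ −48 kJ

Bonds broken (reactants):
  C-C: 2 × 337 = 674
  C-H: 8 × 427 = 3416
  C=C: 1 × 638 = 638
  H-I: 1 × 309 = 309
  Σ(broken) = 5037 kJ
Bonds formed (products):
  C-C: 3 × 337 = 1011
  C-H: 9 × 427 = 3843
  C-I: 1 × 231 = 231
  Σ(formed) = 5085 kJ
ΔH = Σ(broken) − Σ(formed) = 5037 − 5085 = −48 kJ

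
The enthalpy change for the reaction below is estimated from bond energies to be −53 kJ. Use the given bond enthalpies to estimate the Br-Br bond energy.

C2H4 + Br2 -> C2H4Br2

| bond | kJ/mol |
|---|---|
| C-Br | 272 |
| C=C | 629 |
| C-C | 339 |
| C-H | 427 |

Let D be the Br-Br bond energy.
Σ(broken) = 1×D + 4×427 + 1×629 = 2337 + D
Σ(formed) = 2×272 + 1×339 + 4×427 = 2591
ΔH = Σ(broken) − Σ(formed) = (2337 + D) − (2591) = −254 + D
Setting this equal to −53 kJ gives D = 201 kJ/mol.

D(Br-Br) ≈ 201 kJ/mol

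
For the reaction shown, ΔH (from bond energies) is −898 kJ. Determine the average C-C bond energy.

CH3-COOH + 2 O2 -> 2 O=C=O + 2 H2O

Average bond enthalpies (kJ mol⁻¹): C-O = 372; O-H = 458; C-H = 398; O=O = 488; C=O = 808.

Let D be the C-C bond energy.
Σ(broken) = 1×D + 3×398 + 1×372 + 1×808 + 1×458 + 2×488 = 3808 + D
Σ(formed) = 4×808 + 4×458 = 5064
ΔH = Σ(broken) − Σ(formed) = (3808 + D) − (5064) = −1256 + D
Setting this equal to −898 kJ gives D = 358 kJ/mol.

D(C-C) ≈ 358 kJ/mol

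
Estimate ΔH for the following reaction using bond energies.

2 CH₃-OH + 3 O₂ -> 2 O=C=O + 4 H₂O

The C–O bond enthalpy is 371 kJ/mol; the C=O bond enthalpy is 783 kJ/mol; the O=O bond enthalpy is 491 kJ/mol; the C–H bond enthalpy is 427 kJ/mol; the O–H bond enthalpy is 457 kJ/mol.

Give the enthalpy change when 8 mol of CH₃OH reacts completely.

ΔH = −4388 kJ

Bonds broken (reactants):
  C–H: 6 × 427 = 2562
  C–O: 2 × 371 = 742
  O–H: 2 × 457 = 914
  O=O: 3 × 491 = 1473
  Σ(broken) = 5691 kJ
Bonds formed (products):
  C=O: 4 × 783 = 3132
  O–H: 8 × 457 = 3656
  Σ(formed) = 6788 kJ
ΔH = Σ(broken) − Σ(formed) = 5691 − 6788 = −1097 kJ
For 4× the reaction as written: 4 × (−1097) = −4388 kJ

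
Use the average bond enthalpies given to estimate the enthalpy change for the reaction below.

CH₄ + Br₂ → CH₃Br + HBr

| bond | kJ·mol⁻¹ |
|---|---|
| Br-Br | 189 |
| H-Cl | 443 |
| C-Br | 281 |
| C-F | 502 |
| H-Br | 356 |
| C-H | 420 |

ΔH ≈ −28 kJ

Bonds broken (reactants):
  Br-Br: 1 × 189 = 189
  C-H: 4 × 420 = 1680
  Σ(broken) = 1869 kJ
Bonds formed (products):
  C-Br: 1 × 281 = 281
  C-H: 3 × 420 = 1260
  H-Br: 1 × 356 = 356
  Σ(formed) = 1897 kJ
ΔH = Σ(broken) − Σ(formed) = 1869 − 1897 = −28 kJ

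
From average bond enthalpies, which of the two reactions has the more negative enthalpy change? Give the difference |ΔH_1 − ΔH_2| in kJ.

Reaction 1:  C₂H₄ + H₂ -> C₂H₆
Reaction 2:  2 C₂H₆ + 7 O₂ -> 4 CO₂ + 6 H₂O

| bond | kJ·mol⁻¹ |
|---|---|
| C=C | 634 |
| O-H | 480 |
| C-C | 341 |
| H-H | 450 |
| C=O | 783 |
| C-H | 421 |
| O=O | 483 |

Reaction 2, by 2810 kJ

Reaction 1:
  Bonds broken (reactants):
    C-H: 4 × 421 = 1684
    C=C: 1 × 634 = 634
    H-H: 1 × 450 = 450
    Σ(broken) = 2768 kJ
  Bonds formed (products):
    C-C: 1 × 341 = 341
    C-H: 6 × 421 = 2526
    Σ(formed) = 2867 kJ
  ΔH_1 = 2768 − 2867 = −99 kJ
Reaction 2:
  Bonds broken (reactants):
    C-C: 2 × 341 = 682
    C-H: 12 × 421 = 5052
    O=O: 7 × 483 = 3381
    Σ(broken) = 9115 kJ
  Bonds formed (products):
    C=O: 8 × 783 = 6264
    O-H: 12 × 480 = 5760
    Σ(formed) = 12024 kJ
  ΔH_2 = 9115 − 12024 = −2909 kJ
ΔH_1 − ΔH_2 = +2810 kJ, so reaction 2 has the more negative ΔH; |ΔH_1 − ΔH_2| = 2810 kJ.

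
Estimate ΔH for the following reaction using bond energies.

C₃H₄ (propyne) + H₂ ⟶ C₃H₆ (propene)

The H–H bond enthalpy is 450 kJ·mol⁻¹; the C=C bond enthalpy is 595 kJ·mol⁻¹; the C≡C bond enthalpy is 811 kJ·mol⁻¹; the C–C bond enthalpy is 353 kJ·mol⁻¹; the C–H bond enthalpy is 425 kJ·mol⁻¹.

ΔH ≈ −184 kJ

Bonds broken (reactants):
  C≡C: 1 × 811 = 811
  C–C: 1 × 353 = 353
  C–H: 4 × 425 = 1700
  H–H: 1 × 450 = 450
  Σ(broken) = 3314 kJ
Bonds formed (products):
  C–C: 1 × 353 = 353
  C–H: 6 × 425 = 2550
  C=C: 1 × 595 = 595
  Σ(formed) = 3498 kJ
ΔH = Σ(broken) − Σ(formed) = 3314 − 3498 = −184 kJ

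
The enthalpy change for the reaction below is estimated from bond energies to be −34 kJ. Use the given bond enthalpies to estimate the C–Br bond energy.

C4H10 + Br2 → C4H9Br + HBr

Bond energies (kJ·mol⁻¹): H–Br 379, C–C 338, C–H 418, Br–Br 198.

Let D be the C–Br bond energy.
Σ(broken) = 1×198 + 3×338 + 10×418 = 5392
Σ(formed) = 1×D + 3×338 + 9×418 + 1×379 = 5155 + D
ΔH = Σ(broken) − Σ(formed) = (5392) − (5155 + D) = +237 − D
Setting this equal to −34 kJ gives D = 271 kJ/mol.

D(C–Br) ≈ 271 kJ/mol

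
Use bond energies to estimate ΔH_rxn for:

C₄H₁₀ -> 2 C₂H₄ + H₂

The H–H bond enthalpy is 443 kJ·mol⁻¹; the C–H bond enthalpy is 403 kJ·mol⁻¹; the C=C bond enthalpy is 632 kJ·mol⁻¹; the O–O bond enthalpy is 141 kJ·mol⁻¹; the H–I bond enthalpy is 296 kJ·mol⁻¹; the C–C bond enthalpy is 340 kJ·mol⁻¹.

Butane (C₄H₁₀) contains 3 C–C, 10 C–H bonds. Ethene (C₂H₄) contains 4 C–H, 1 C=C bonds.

Bonds broken (reactants):
  C–C: 3 × 340 = 1020
  C–H: 10 × 403 = 4030
  Σ(broken) = 5050 kJ
Bonds formed (products):
  C–H: 8 × 403 = 3224
  C=C: 2 × 632 = 1264
  H–H: 1 × 443 = 443
  Σ(formed) = 4931 kJ
ΔH = Σ(broken) − Σ(formed) = 5050 − 4931 = +119 kJ

ΔH ≈ +119 kJ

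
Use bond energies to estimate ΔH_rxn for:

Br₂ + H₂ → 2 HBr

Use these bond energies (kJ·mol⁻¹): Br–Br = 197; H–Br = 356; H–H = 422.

Bonds broken (reactants):
  Br–Br: 1 × 197 = 197
  H–H: 1 × 422 = 422
  Σ(broken) = 619 kJ
Bonds formed (products):
  H–Br: 2 × 356 = 712
  Σ(formed) = 712 kJ
ΔH = Σ(broken) − Σ(formed) = 619 − 712 = −93 kJ

ΔH ≈ −93 kJ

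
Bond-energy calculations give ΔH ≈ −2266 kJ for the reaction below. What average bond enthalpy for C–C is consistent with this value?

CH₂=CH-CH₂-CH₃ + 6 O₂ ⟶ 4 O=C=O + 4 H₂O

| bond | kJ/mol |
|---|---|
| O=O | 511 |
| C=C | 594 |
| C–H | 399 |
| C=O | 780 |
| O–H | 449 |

Let D be the C–C bond energy.
Σ(broken) = 2×D + 8×399 + 1×594 + 6×511 = 6852 + 2D
Σ(formed) = 8×780 + 8×449 = 9832
ΔH = Σ(broken) − Σ(formed) = (6852 + 2D) − (9832) = −2980 + 2D
Setting this equal to −2266 kJ gives 2D = 714, so D = 357 kJ/mol.

D(C–C) ≈ 357 kJ/mol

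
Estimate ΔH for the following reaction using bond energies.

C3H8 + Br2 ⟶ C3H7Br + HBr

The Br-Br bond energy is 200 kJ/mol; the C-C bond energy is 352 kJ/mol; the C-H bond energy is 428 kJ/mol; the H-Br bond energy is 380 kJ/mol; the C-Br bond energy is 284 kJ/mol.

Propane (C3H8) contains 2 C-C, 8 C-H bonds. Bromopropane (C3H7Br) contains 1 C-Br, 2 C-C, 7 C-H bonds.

ΔH ≈ −36 kJ

Bonds broken (reactants):
  Br-Br: 1 × 200 = 200
  C-C: 2 × 352 = 704
  C-H: 8 × 428 = 3424
  Σ(broken) = 4328 kJ
Bonds formed (products):
  C-Br: 1 × 284 = 284
  C-C: 2 × 352 = 704
  C-H: 7 × 428 = 2996
  H-Br: 1 × 380 = 380
  Σ(formed) = 4364 kJ
ΔH = Σ(broken) − Σ(formed) = 4328 − 4364 = −36 kJ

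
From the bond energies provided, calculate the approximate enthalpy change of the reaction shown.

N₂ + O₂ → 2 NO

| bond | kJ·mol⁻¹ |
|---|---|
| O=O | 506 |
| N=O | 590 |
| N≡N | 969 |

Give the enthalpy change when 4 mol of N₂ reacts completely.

Bonds broken (reactants):
  N≡N: 1 × 969 = 969
  O=O: 1 × 506 = 506
  Σ(broken) = 1475 kJ
Bonds formed (products):
  N=O: 2 × 590 = 1180
  Σ(formed) = 1180 kJ
ΔH = Σ(broken) − Σ(formed) = 1475 − 1180 = +295 kJ
For 4× the reaction as written: 4 × (+295) = +1180 kJ

ΔH = +1180 kJ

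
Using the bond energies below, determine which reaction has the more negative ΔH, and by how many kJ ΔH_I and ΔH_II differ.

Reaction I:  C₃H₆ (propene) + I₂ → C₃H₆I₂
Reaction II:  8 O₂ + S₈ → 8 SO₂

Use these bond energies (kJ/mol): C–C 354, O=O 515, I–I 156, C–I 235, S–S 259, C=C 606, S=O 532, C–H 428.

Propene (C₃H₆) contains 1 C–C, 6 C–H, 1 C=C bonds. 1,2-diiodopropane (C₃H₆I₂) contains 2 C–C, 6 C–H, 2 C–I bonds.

Reaction I:
  Bonds broken (reactants):
    C–C: 1 × 354 = 354
    C–H: 6 × 428 = 2568
    C=C: 1 × 606 = 606
    I–I: 1 × 156 = 156
    Σ(broken) = 3684 kJ
  Bonds formed (products):
    C–C: 2 × 354 = 708
    C–H: 6 × 428 = 2568
    C–I: 2 × 235 = 470
    Σ(formed) = 3746 kJ
  ΔH_I = 3684 − 3746 = −62 kJ
Reaction II:
  Bonds broken (reactants):
    O=O: 8 × 515 = 4120
    S–S: 8 × 259 = 2072
    Σ(broken) = 6192 kJ
  Bonds formed (products):
    S=O: 16 × 532 = 8512
    Σ(formed) = 8512 kJ
  ΔH_II = 6192 − 8512 = −2320 kJ
ΔH_I − ΔH_II = +2258 kJ, so reaction II has the more negative ΔH; |ΔH_I − ΔH_II| = 2258 kJ.

Reaction II, by 2258 kJ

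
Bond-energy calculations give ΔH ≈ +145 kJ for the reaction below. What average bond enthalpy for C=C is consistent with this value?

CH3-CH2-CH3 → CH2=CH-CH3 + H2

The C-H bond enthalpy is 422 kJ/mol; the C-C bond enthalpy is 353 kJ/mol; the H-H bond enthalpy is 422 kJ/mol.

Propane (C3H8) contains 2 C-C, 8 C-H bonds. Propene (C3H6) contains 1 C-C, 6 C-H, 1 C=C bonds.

Let D be the C=C bond energy.
Σ(broken) = 2×353 + 8×422 = 4082
Σ(formed) = 1×353 + 6×422 + 1×D + 1×422 = 3307 + D
ΔH = Σ(broken) − Σ(formed) = (4082) − (3307 + D) = +775 − D
Setting this equal to +145 kJ gives D = 630 kJ/mol.

D(C=C) ≈ 630 kJ/mol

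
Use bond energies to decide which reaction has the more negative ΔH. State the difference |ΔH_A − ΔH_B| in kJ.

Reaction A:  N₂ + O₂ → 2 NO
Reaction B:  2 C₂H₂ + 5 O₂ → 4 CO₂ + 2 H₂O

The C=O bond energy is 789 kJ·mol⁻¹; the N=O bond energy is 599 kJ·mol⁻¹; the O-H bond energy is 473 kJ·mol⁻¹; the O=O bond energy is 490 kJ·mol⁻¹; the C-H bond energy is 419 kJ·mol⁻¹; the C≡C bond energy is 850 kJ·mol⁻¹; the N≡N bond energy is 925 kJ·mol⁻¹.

Reaction B, by 2595 kJ

Reaction A:
  Bonds broken (reactants):
    N≡N: 1 × 925 = 925
    O=O: 1 × 490 = 490
    Σ(broken) = 1415 kJ
  Bonds formed (products):
    N=O: 2 × 599 = 1198
    Σ(formed) = 1198 kJ
  ΔH_A = 1415 − 1198 = +217 kJ
Reaction B:
  Bonds broken (reactants):
    C≡C: 2 × 850 = 1700
    C-H: 4 × 419 = 1676
    O=O: 5 × 490 = 2450
    Σ(broken) = 5826 kJ
  Bonds formed (products):
    C=O: 8 × 789 = 6312
    O-H: 4 × 473 = 1892
    Σ(formed) = 8204 kJ
  ΔH_B = 5826 − 8204 = −2378 kJ
ΔH_A − ΔH_B = +2595 kJ, so reaction B has the more negative ΔH; |ΔH_A − ΔH_B| = 2595 kJ.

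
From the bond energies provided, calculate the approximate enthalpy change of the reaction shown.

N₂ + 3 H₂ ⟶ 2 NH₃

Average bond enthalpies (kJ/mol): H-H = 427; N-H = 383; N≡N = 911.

Bonds broken (reactants):
  H-H: 3 × 427 = 1281
  N≡N: 1 × 911 = 911
  Σ(broken) = 2192 kJ
Bonds formed (products):
  N-H: 6 × 383 = 2298
  Σ(formed) = 2298 kJ
ΔH = Σ(broken) − Σ(formed) = 2192 − 2298 = −106 kJ

ΔH ≈ −106 kJ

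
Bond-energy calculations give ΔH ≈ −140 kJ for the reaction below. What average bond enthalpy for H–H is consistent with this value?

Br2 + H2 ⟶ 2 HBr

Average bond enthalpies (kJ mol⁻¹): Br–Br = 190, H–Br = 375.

D(H–H) ≈ 420 kJ/mol

Let D be the H–H bond energy.
Σ(broken) = 1×190 + 1×D = 190 + D
Σ(formed) = 2×375 = 750
ΔH = Σ(broken) − Σ(formed) = (190 + D) − (750) = −560 + D
Setting this equal to −140 kJ gives D = 420 kJ/mol.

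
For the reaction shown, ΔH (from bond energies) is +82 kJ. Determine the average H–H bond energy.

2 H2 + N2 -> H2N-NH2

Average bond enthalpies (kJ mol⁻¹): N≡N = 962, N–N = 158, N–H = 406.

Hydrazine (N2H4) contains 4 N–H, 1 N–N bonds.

Let D be the H–H bond energy.
Σ(broken) = 2×D + 1×962 = 962 + 2D
Σ(formed) = 4×406 + 1×158 = 1782
ΔH = Σ(broken) − Σ(formed) = (962 + 2D) − (1782) = −820 + 2D
Setting this equal to +82 kJ gives 2D = 902, so D = 451 kJ/mol.

D(H–H) ≈ 451 kJ/mol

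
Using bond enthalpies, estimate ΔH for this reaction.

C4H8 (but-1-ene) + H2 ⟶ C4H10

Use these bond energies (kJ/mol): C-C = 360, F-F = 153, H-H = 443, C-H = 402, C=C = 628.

Bonds broken (reactants):
  C-C: 2 × 360 = 720
  C-H: 8 × 402 = 3216
  C=C: 1 × 628 = 628
  H-H: 1 × 443 = 443
  Σ(broken) = 5007 kJ
Bonds formed (products):
  C-C: 3 × 360 = 1080
  C-H: 10 × 402 = 4020
  Σ(formed) = 5100 kJ
ΔH = Σ(broken) − Σ(formed) = 5007 − 5100 = −93 kJ

ΔH ≈ −93 kJ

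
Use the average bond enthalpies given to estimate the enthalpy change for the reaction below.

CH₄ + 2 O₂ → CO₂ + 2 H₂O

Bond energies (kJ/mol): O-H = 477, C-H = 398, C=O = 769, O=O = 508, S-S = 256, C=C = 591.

ΔH ≈ −838 kJ

Bonds broken (reactants):
  C-H: 4 × 398 = 1592
  O=O: 2 × 508 = 1016
  Σ(broken) = 2608 kJ
Bonds formed (products):
  C=O: 2 × 769 = 1538
  O-H: 4 × 477 = 1908
  Σ(formed) = 3446 kJ
ΔH = Σ(broken) − Σ(formed) = 2608 − 3446 = −838 kJ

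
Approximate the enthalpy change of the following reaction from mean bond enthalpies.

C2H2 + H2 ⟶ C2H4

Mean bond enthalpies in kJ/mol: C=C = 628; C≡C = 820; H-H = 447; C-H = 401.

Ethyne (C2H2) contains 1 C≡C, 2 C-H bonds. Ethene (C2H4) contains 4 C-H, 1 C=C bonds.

ΔH ≈ −163 kJ

Bonds broken (reactants):
  C≡C: 1 × 820 = 820
  C-H: 2 × 401 = 802
  H-H: 1 × 447 = 447
  Σ(broken) = 2069 kJ
Bonds formed (products):
  C-H: 4 × 401 = 1604
  C=C: 1 × 628 = 628
  Σ(formed) = 2232 kJ
ΔH = Σ(broken) − Σ(formed) = 2069 − 2232 = −163 kJ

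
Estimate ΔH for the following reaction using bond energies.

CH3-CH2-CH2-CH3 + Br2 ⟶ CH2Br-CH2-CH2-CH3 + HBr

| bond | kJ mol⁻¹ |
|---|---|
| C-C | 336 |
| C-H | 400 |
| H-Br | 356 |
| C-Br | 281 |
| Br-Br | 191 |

ΔH ≈ −46 kJ

Bonds broken (reactants):
  Br-Br: 1 × 191 = 191
  C-C: 3 × 336 = 1008
  C-H: 10 × 400 = 4000
  Σ(broken) = 5199 kJ
Bonds formed (products):
  C-Br: 1 × 281 = 281
  C-C: 3 × 336 = 1008
  C-H: 9 × 400 = 3600
  H-Br: 1 × 356 = 356
  Σ(formed) = 5245 kJ
ΔH = Σ(broken) − Σ(formed) = 5199 − 5245 = −46 kJ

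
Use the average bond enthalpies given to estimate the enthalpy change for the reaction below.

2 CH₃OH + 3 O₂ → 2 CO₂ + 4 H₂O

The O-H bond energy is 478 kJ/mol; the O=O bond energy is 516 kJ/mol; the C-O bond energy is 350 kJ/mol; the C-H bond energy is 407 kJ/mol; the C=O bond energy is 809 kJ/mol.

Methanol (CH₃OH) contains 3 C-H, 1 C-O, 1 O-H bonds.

ΔH ≈ −1414 kJ

Bonds broken (reactants):
  C-H: 6 × 407 = 2442
  C-O: 2 × 350 = 700
  O-H: 2 × 478 = 956
  O=O: 3 × 516 = 1548
  Σ(broken) = 5646 kJ
Bonds formed (products):
  C=O: 4 × 809 = 3236
  O-H: 8 × 478 = 3824
  Σ(formed) = 7060 kJ
ΔH = Σ(broken) − Σ(formed) = 5646 − 7060 = −1414 kJ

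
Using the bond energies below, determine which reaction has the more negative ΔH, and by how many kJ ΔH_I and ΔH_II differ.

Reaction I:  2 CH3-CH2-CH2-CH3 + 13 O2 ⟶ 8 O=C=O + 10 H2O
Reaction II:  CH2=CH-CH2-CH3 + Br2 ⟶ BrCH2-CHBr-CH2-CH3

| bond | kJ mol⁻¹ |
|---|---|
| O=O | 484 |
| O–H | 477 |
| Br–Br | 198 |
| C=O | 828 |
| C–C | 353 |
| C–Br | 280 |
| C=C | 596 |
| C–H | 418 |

Reaction I:
  Bonds broken (reactants):
    C–C: 6 × 353 = 2118
    C–H: 20 × 418 = 8360
    O=O: 13 × 484 = 6292
    Σ(broken) = 16770 kJ
  Bonds formed (products):
    C=O: 16 × 828 = 13248
    O–H: 20 × 477 = 9540
    Σ(formed) = 22788 kJ
  ΔH_I = 16770 − 22788 = −6018 kJ
Reaction II:
  Bonds broken (reactants):
    Br–Br: 1 × 198 = 198
    C–C: 2 × 353 = 706
    C–H: 8 × 418 = 3344
    C=C: 1 × 596 = 596
    Σ(broken) = 4844 kJ
  Bonds formed (products):
    C–Br: 2 × 280 = 560
    C–C: 3 × 353 = 1059
    C–H: 8 × 418 = 3344
    Σ(formed) = 4963 kJ
  ΔH_II = 4844 − 4963 = −119 kJ
ΔH_I − ΔH_II = −5899 kJ, so reaction I has the more negative ΔH; |ΔH_I − ΔH_II| = 5899 kJ.

Reaction I, by 5899 kJ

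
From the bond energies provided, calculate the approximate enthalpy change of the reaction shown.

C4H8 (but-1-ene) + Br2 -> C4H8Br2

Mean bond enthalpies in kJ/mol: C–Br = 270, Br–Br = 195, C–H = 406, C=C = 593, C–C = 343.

Bonds broken (reactants):
  Br–Br: 1 × 195 = 195
  C–C: 2 × 343 = 686
  C–H: 8 × 406 = 3248
  C=C: 1 × 593 = 593
  Σ(broken) = 4722 kJ
Bonds formed (products):
  C–Br: 2 × 270 = 540
  C–C: 3 × 343 = 1029
  C–H: 8 × 406 = 3248
  Σ(formed) = 4817 kJ
ΔH = Σ(broken) − Σ(formed) = 4722 − 4817 = −95 kJ

ΔH ≈ −95 kJ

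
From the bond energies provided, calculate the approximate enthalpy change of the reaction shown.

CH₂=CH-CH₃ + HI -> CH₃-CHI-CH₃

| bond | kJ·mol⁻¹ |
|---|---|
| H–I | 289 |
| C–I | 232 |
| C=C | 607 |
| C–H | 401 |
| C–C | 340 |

ΔH ≈ −77 kJ

Bonds broken (reactants):
  C–C: 1 × 340 = 340
  C–H: 6 × 401 = 2406
  C=C: 1 × 607 = 607
  H–I: 1 × 289 = 289
  Σ(broken) = 3642 kJ
Bonds formed (products):
  C–C: 2 × 340 = 680
  C–H: 7 × 401 = 2807
  C–I: 1 × 232 = 232
  Σ(formed) = 3719 kJ
ΔH = Σ(broken) − Σ(formed) = 3642 − 3719 = −77 kJ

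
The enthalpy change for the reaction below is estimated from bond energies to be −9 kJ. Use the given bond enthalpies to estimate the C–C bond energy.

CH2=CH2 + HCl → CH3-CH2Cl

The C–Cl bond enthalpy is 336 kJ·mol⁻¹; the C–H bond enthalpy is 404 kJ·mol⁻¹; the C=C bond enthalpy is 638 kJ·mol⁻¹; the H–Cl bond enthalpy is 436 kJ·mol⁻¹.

D(C–C) ≈ 343 kJ/mol

Let D be the C–C bond energy.
Σ(broken) = 4×404 + 1×638 + 1×436 = 2690
Σ(formed) = 1×D + 1×336 + 5×404 = 2356 + D
ΔH = Σ(broken) − Σ(formed) = (2690) − (2356 + D) = +334 − D
Setting this equal to −9 kJ gives D = 343 kJ/mol.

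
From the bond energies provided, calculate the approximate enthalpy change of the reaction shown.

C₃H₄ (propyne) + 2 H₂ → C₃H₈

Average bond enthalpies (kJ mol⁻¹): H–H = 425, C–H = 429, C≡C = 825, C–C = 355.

Bonds broken (reactants):
  C≡C: 1 × 825 = 825
  C–C: 1 × 355 = 355
  C–H: 4 × 429 = 1716
  H–H: 2 × 425 = 850
  Σ(broken) = 3746 kJ
Bonds formed (products):
  C–C: 2 × 355 = 710
  C–H: 8 × 429 = 3432
  Σ(formed) = 4142 kJ
ΔH = Σ(broken) − Σ(formed) = 3746 − 4142 = −396 kJ

ΔH ≈ −396 kJ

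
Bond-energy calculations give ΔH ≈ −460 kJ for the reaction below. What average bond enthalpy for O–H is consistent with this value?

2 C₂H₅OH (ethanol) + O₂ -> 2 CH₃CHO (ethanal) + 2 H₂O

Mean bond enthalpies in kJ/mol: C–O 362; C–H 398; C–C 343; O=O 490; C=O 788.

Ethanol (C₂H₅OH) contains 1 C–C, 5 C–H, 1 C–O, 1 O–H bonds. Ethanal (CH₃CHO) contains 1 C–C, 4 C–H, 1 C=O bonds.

D(O–H) ≈ 447 kJ/mol

Let D be the O–H bond energy.
Σ(broken) = 2×343 + 10×398 + 2×362 + 2×D + 1×490 = 5880 + 2D
Σ(formed) = 2×343 + 8×398 + 2×788 + 4×D = 5446 + 4D
ΔH = Σ(broken) − Σ(formed) = (5880 + 2D) − (5446 + 4D) = +434 − 2D
Setting this equal to −460 kJ gives 2D = 894, so D = 447 kJ/mol.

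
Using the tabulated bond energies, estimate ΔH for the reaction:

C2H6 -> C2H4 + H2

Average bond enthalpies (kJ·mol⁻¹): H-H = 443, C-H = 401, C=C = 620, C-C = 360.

Bonds broken (reactants):
  C-C: 1 × 360 = 360
  C-H: 6 × 401 = 2406
  Σ(broken) = 2766 kJ
Bonds formed (products):
  C-H: 4 × 401 = 1604
  C=C: 1 × 620 = 620
  H-H: 1 × 443 = 443
  Σ(formed) = 2667 kJ
ΔH = Σ(broken) − Σ(formed) = 2766 − 2667 = +99 kJ

ΔH ≈ +99 kJ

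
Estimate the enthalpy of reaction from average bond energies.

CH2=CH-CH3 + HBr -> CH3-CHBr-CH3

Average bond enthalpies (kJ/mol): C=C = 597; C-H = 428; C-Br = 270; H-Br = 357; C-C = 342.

ΔH ≈ −86 kJ

Bonds broken (reactants):
  C-C: 1 × 342 = 342
  C-H: 6 × 428 = 2568
  C=C: 1 × 597 = 597
  H-Br: 1 × 357 = 357
  Σ(broken) = 3864 kJ
Bonds formed (products):
  C-Br: 1 × 270 = 270
  C-C: 2 × 342 = 684
  C-H: 7 × 428 = 2996
  Σ(formed) = 3950 kJ
ΔH = Σ(broken) − Σ(formed) = 3864 − 3950 = −86 kJ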